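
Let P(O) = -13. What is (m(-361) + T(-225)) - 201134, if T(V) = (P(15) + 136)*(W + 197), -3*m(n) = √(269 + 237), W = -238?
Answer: -206177 - √506/3 ≈ -2.0618e+5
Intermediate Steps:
m(n) = -√506/3 (m(n) = -√(269 + 237)/3 = -√506/3)
T(V) = -5043 (T(V) = (-13 + 136)*(-238 + 197) = 123*(-41) = -5043)
(m(-361) + T(-225)) - 201134 = (-√506/3 - 5043) - 201134 = (-5043 - √506/3) - 201134 = -206177 - √506/3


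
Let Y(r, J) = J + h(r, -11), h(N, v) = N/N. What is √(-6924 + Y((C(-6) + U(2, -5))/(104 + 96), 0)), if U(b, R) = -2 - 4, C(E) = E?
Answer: I*√6923 ≈ 83.205*I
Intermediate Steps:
U(b, R) = -6
h(N, v) = 1
Y(r, J) = 1 + J (Y(r, J) = J + 1 = 1 + J)
√(-6924 + Y((C(-6) + U(2, -5))/(104 + 96), 0)) = √(-6924 + (1 + 0)) = √(-6924 + 1) = √(-6923) = I*√6923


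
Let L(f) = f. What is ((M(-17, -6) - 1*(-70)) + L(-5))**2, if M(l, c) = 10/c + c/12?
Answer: 142129/36 ≈ 3948.0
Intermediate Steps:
M(l, c) = 10/c + c/12 (M(l, c) = 10/c + c*(1/12) = 10/c + c/12)
((M(-17, -6) - 1*(-70)) + L(-5))**2 = (((10/(-6) + (1/12)*(-6)) - 1*(-70)) - 5)**2 = (((10*(-1/6) - 1/2) + 70) - 5)**2 = (((-5/3 - 1/2) + 70) - 5)**2 = ((-13/6 + 70) - 5)**2 = (407/6 - 5)**2 = (377/6)**2 = 142129/36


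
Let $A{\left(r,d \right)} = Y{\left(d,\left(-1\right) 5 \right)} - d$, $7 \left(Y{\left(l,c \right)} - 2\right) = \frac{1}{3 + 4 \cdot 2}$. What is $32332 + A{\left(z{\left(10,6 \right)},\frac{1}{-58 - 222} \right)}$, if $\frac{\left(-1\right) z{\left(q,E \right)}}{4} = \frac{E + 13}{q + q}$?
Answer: $\frac{99588771}{3080} \approx 32334.0$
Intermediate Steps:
$Y{\left(l,c \right)} = \frac{155}{77}$ ($Y{\left(l,c \right)} = 2 + \frac{1}{7 \left(3 + 4 \cdot 2\right)} = 2 + \frac{1}{7 \left(3 + 8\right)} = 2 + \frac{1}{7 \cdot 11} = 2 + \frac{1}{7} \cdot \frac{1}{11} = 2 + \frac{1}{77} = \frac{155}{77}$)
$z{\left(q,E \right)} = - \frac{2 \left(13 + E\right)}{q}$ ($z{\left(q,E \right)} = - 4 \frac{E + 13}{q + q} = - 4 \frac{13 + E}{2 q} = - \frac{2 \left(13 + E\right)}{q}$)
$A{\left(r,d \right)} = \frac{155}{77} - d$
$32332 + A{\left(z{\left(10,6 \right)},\frac{1}{-58 - 222} \right)} = 32332 + \left(\frac{155}{77} - \frac{1}{-58 - 222}\right) = 32332 + \left(\frac{155}{77} - \frac{1}{-280}\right) = 32332 + \left(\frac{155}{77} - - \frac{1}{280}\right) = 32332 + \left(\frac{155}{77} + \frac{1}{280}\right) = 32332 + \frac{6211}{3080} = \frac{99588771}{3080}$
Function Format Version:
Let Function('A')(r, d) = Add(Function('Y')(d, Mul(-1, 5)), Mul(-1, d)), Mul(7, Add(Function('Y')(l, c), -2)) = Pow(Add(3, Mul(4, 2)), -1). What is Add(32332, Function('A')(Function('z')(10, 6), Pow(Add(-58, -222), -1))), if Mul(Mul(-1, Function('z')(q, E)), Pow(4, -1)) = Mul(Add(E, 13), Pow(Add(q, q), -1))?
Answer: Rational(99588771, 3080) ≈ 32334.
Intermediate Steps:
Function('Y')(l, c) = Rational(155, 77) (Function('Y')(l, c) = Add(2, Mul(Rational(1, 7), Pow(Add(3, Mul(4, 2)), -1))) = Add(2, Mul(Rational(1, 7), Pow(Add(3, 8), -1))) = Add(2, Mul(Rational(1, 7), Pow(11, -1))) = Add(2, Mul(Rational(1, 7), Rational(1, 11))) = Add(2, Rational(1, 77)) = Rational(155, 77))
Function('z')(q, E) = Mul(-2, Pow(q, -1), Add(13, E)) (Function('z')(q, E) = Mul(-4, Mul(Add(E, 13), Pow(Add(q, q), -1))) = Mul(-4, Mul(Add(13, E), Pow(Mul(2, q), -1))) = Mul(-4, Mul(Add(13, E), Mul(Rational(1, 2), Pow(q, -1)))) = Mul(-4, Mul(Rational(1, 2), Pow(q, -1), Add(13, E))) = Mul(-2, Pow(q, -1), Add(13, E)))
Function('A')(r, d) = Add(Rational(155, 77), Mul(-1, d))
Add(32332, Function('A')(Function('z')(10, 6), Pow(Add(-58, -222), -1))) = Add(32332, Add(Rational(155, 77), Mul(-1, Pow(Add(-58, -222), -1)))) = Add(32332, Add(Rational(155, 77), Mul(-1, Pow(-280, -1)))) = Add(32332, Add(Rational(155, 77), Mul(-1, Rational(-1, 280)))) = Add(32332, Add(Rational(155, 77), Rational(1, 280))) = Add(32332, Rational(6211, 3080)) = Rational(99588771, 3080)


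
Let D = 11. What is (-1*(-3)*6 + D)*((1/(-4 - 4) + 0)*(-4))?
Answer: 29/2 ≈ 14.500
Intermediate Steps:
(-1*(-3)*6 + D)*((1/(-4 - 4) + 0)*(-4)) = (-1*(-3)*6 + 11)*((1/(-4 - 4) + 0)*(-4)) = (3*6 + 11)*((1/(-8) + 0)*(-4)) = (18 + 11)*((-1/8 + 0)*(-4)) = 29*(-1/8*(-4)) = 29*(1/2) = 29/2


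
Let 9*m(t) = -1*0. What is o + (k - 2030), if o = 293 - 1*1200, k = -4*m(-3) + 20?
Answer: -2917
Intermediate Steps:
m(t) = 0 (m(t) = (-1*0)/9 = (1/9)*0 = 0)
k = 20 (k = -4*0 + 20 = 0 + 20 = 20)
o = -907 (o = 293 - 1200 = -907)
o + (k - 2030) = -907 + (20 - 2030) = -907 - 2010 = -2917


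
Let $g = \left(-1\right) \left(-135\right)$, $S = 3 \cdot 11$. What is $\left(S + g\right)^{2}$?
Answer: $28224$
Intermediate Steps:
$S = 33$
$g = 135$
$\left(S + g\right)^{2} = \left(33 + 135\right)^{2} = 168^{2} = 28224$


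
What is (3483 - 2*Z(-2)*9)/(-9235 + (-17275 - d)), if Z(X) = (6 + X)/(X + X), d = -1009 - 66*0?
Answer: -3501/25501 ≈ -0.13729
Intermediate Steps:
d = -1009 (d = -1009 + 0 = -1009)
Z(X) = (6 + X)/(2*X) (Z(X) = (6 + X)/((2*X)) = (6 + X)*(1/(2*X)) = (6 + X)/(2*X))
(3483 - 2*Z(-2)*9)/(-9235 + (-17275 - d)) = (3483 - (6 - 2)/(-2)*9)/(-9235 + (-17275 - 1*(-1009))) = (3483 - (-1)*4/2*9)/(-9235 + (-17275 + 1009)) = (3483 - 2*(-1)*9)/(-9235 - 16266) = (3483 + 2*9)/(-25501) = (3483 + 18)*(-1/25501) = 3501*(-1/25501) = -3501/25501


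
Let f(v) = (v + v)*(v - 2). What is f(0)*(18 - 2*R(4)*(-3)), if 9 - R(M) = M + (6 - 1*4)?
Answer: 0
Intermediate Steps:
f(v) = 2*v*(-2 + v) (f(v) = (2*v)*(-2 + v) = 2*v*(-2 + v))
R(M) = 7 - M (R(M) = 9 - (M + (6 - 1*4)) = 9 - (M + (6 - 4)) = 9 - (M + 2) = 9 - (2 + M) = 9 + (-2 - M) = 7 - M)
f(0)*(18 - 2*R(4)*(-3)) = (2*0*(-2 + 0))*(18 - 2*(7 - 1*4)*(-3)) = (2*0*(-2))*(18 - 2*(7 - 4)*(-3)) = 0*(18 - 2*3*(-3)) = 0*(18 - 6*(-3)) = 0*(18 + 18) = 0*36 = 0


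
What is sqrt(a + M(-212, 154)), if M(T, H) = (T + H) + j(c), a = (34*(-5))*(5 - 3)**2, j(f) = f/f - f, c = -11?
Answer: 11*I*sqrt(6) ≈ 26.944*I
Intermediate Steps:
j(f) = 1 - f
a = -680 (a = -170*2**2 = -170*4 = -680)
M(T, H) = 12 + H + T (M(T, H) = (T + H) + (1 - 1*(-11)) = (H + T) + (1 + 11) = (H + T) + 12 = 12 + H + T)
sqrt(a + M(-212, 154)) = sqrt(-680 + (12 + 154 - 212)) = sqrt(-680 - 46) = sqrt(-726) = 11*I*sqrt(6)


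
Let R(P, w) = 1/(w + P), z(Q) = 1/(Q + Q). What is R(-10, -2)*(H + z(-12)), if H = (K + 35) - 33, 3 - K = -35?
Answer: -959/288 ≈ -3.3299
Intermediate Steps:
K = 38 (K = 3 - 1*(-35) = 3 + 35 = 38)
z(Q) = 1/(2*Q)
R(P, w) = 1/(P + w)
H = 40 (H = (38 + 35) - 33 = 73 - 33 = 40)
R(-10, -2)*(H + z(-12)) = (40 + (1/2)/(-12))/(-10 - 2) = (40 + (1/2)*(-1/12))/(-12) = -(40 - 1/24)/12 = -1/12*959/24 = -959/288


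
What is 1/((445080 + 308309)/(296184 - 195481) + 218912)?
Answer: 100703/22045848525 ≈ 4.5679e-6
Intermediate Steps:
1/((445080 + 308309)/(296184 - 195481) + 218912) = 1/(753389/100703 + 218912) = 1/(22045848525/100703) = 100703/22045848525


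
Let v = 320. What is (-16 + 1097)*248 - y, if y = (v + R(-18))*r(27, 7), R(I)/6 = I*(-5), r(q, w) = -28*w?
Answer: 436648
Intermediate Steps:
R(I) = -30*I (R(I) = 6*(I*(-5)) = 6*(-5*I) = -30*I)
y = -168560 (y = (320 - 30*(-18))*(-28*7) = (320 + 540)*(-196) = 860*(-196) = -168560)
(-16 + 1097)*248 - y = (-16 + 1097)*248 - 1*(-168560) = 1081*248 + 168560 = 268088 + 168560 = 436648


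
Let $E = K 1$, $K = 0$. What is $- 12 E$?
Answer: $0$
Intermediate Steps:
$E = 0$ ($E = 0 \cdot 1 = 0$)
$- 12 E = \left(-12\right) 0 = 0$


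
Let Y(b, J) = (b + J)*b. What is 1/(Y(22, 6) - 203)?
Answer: 1/413 ≈ 0.0024213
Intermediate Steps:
Y(b, J) = b*(J + b) (Y(b, J) = (J + b)*b = b*(J + b))
1/(Y(22, 6) - 203) = 1/(22*(6 + 22) - 203) = 1/(22*28 - 203) = 1/(616 - 203) = 1/413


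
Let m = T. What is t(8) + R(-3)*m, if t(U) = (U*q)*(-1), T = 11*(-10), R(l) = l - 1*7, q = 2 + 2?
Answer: 1068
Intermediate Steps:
q = 4
R(l) = -7 + l (R(l) = l - 7 = -7 + l)
T = -110
t(U) = -4*U (t(U) = (U*4)*(-1) = (4*U)*(-1) = -4*U)
m = -110
t(8) + R(-3)*m = -4*8 + (-7 - 3)*(-110) = -32 - 10*(-110) = -32 + 1100 = 1068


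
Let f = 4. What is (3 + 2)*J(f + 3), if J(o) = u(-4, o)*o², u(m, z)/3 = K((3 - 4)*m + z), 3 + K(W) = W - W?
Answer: -2205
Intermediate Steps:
K(W) = -3 (K(W) = -3 + (W - W) = -3 + 0 = -3)
u(m, z) = -9 (u(m, z) = 3*(-3) = -9)
J(o) = -9*o²
(3 + 2)*J(f + 3) = (3 + 2)*(-9*(4 + 3)²) = 5*(-9*7²) = 5*(-9*49) = 5*(-441) = -2205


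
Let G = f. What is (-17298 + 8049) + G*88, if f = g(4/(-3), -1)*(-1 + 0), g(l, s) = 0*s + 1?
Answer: -9337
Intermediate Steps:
g(l, s) = 1 (g(l, s) = 0 + 1 = 1)
f = -1 (f = 1*(-1 + 0) = 1*(-1) = -1)
G = -1
(-17298 + 8049) + G*88 = (-17298 + 8049) - 1*88 = -9249 - 88 = -9337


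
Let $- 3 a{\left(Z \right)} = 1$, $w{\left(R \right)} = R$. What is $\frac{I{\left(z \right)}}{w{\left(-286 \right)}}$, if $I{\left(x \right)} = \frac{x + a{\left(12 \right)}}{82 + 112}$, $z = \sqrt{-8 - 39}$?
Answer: $\frac{1}{166452} - \frac{i \sqrt{47}}{55484} \approx 6.0077 \cdot 10^{-6} - 0.00012356 i$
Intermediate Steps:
$z = i \sqrt{47}$ ($z = \sqrt{-47} = i \sqrt{47} \approx 6.8557 i$)
$a{\left(Z \right)} = - \frac{1}{3}$ ($a{\left(Z \right)} = \left(- \frac{1}{3}\right) 1 = - \frac{1}{3}$)
$I{\left(x \right)} = - \frac{1}{582} + \frac{x}{194}$ ($I{\left(x \right)} = \frac{x - \frac{1}{3}}{82 + 112} = \frac{- \frac{1}{3} + x}{194} = \left(- \frac{1}{3} + x\right) \frac{1}{194} = - \frac{1}{582} + \frac{x}{194}$)
$\frac{I{\left(z \right)}}{w{\left(-286 \right)}} = \frac{- \frac{1}{582} + \frac{i \sqrt{47}}{194}}{-286} = \left(- \frac{1}{582} + \frac{i \sqrt{47}}{194}\right) \left(- \frac{1}{286}\right) = \frac{1}{166452} - \frac{i \sqrt{47}}{55484}$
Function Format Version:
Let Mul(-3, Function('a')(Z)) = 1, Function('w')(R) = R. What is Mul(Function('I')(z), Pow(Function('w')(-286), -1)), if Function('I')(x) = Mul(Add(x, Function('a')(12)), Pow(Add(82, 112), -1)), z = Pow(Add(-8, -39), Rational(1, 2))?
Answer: Add(Rational(1, 166452), Mul(Rational(-1, 55484), I, Pow(47, Rational(1, 2)))) ≈ Add(6.0077e-6, Mul(-0.00012356, I))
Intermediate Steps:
z = Mul(I, Pow(47, Rational(1, 2))) (z = Pow(-47, Rational(1, 2)) = Mul(I, Pow(47, Rational(1, 2))) ≈ Mul(6.8557, I))
Function('a')(Z) = Rational(-1, 3) (Function('a')(Z) = Mul(Rational(-1, 3), 1) = Rational(-1, 3))
Function('I')(x) = Add(Rational(-1, 582), Mul(Rational(1, 194), x)) (Function('I')(x) = Mul(Add(x, Rational(-1, 3)), Pow(Add(82, 112), -1)) = Mul(Add(Rational(-1, 3), x), Pow(194, -1)) = Mul(Add(Rational(-1, 3), x), Rational(1, 194)) = Add(Rational(-1, 582), Mul(Rational(1, 194), x)))
Mul(Function('I')(z), Pow(Function('w')(-286), -1)) = Mul(Add(Rational(-1, 582), Mul(Rational(1, 194), Mul(I, Pow(47, Rational(1, 2))))), Pow(-286, -1)) = Mul(Add(Rational(-1, 582), Mul(Rational(1, 194), I, Pow(47, Rational(1, 2)))), Rational(-1, 286)) = Add(Rational(1, 166452), Mul(Rational(-1, 55484), I, Pow(47, Rational(1, 2))))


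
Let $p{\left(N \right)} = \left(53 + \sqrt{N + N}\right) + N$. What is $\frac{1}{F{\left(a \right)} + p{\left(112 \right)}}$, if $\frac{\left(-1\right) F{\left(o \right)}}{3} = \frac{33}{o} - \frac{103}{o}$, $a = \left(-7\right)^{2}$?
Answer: $\frac{8295}{1393249} - \frac{196 \sqrt{14}}{1393249} \approx 0.0054273$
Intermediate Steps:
$a = 49$
$F{\left(o \right)} = \frac{210}{o}$ ($F{\left(o \right)} = - 3 \left(\frac{33}{o} - \frac{103}{o}\right) = - 3 \left(- \frac{70}{o}\right) = \frac{210}{o}$)
$p{\left(N \right)} = 53 + N + \sqrt{2} \sqrt{N}$ ($p{\left(N \right)} = \left(53 + \sqrt{2 N}\right) + N = \left(53 + \sqrt{2} \sqrt{N}\right) + N = 53 + N + \sqrt{2} \sqrt{N}$)
$\frac{1}{F{\left(a \right)} + p{\left(112 \right)}} = \frac{1}{\frac{210}{49} + \left(53 + 112 + \sqrt{2} \sqrt{112}\right)} = \frac{1}{210 \cdot \frac{1}{49} + \left(53 + 112 + \sqrt{2} \cdot 4 \sqrt{7}\right)} = \frac{1}{\frac{30}{7} + \left(53 + 112 + 4 \sqrt{14}\right)} = \frac{1}{\frac{30}{7} + \left(165 + 4 \sqrt{14}\right)} = \frac{1}{\frac{1185}{7} + 4 \sqrt{14}}$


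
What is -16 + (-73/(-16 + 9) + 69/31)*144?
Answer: 391952/217 ≈ 1806.2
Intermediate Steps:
-16 + (-73/(-16 + 9) + 69/31)*144 = -16 + (-73/(-7) + 69*(1/31))*144 = -16 + (-73*(-1/7) + 69/31)*144 = -16 + (73/7 + 69/31)*144 = -16 + (2746/217)*144 = -16 + 395424/217 = 391952/217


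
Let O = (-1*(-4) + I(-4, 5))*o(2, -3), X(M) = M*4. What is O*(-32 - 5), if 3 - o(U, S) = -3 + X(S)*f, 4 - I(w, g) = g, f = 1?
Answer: -1998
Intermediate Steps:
X(M) = 4*M
I(w, g) = 4 - g
o(U, S) = 6 - 4*S (o(U, S) = 3 - (-3 + (4*S)*1) = 3 - (-3 + 4*S) = 3 + (3 - 4*S) = 6 - 4*S)
O = 54 (O = (-1*(-4) + (4 - 1*5))*(6 - 4*(-3)) = (4 + (4 - 5))*(6 + 12) = (4 - 1)*18 = 3*18 = 54)
O*(-32 - 5) = 54*(-32 - 5) = 54*(-37) = -1998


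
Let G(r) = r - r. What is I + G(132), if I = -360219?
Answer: -360219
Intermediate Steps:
G(r) = 0
I + G(132) = -360219 + 0 = -360219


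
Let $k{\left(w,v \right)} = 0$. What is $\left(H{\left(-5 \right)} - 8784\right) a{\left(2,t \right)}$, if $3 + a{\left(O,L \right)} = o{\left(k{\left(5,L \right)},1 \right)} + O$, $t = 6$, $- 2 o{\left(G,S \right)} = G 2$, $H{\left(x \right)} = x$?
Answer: $8789$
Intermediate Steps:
$o{\left(G,S \right)} = - G$ ($o{\left(G,S \right)} = - \frac{G 2}{2} = - \frac{2 G}{2} = - G$)
$a{\left(O,L \right)} = -3 + O$ ($a{\left(O,L \right)} = -3 + \left(\left(-1\right) 0 + O\right) = -3 + \left(0 + O\right) = -3 + O$)
$\left(H{\left(-5 \right)} - 8784\right) a{\left(2,t \right)} = \left(-5 - 8784\right) \left(-3 + 2\right) = \left(-5 - 8784\right) \left(-1\right) = \left(-8789\right) \left(-1\right) = 8789$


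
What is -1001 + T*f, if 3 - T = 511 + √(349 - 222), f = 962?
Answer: -489697 - 962*√127 ≈ -5.0054e+5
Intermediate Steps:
T = -508 - √127 (T = 3 - (511 + √(349 - 222)) = 3 - (511 + √127) = 3 + (-511 - √127) = -508 - √127 ≈ -519.27)
-1001 + T*f = -1001 + (-508 - √127)*962 = -1001 + (-488696 - 962*√127) = -489697 - 962*√127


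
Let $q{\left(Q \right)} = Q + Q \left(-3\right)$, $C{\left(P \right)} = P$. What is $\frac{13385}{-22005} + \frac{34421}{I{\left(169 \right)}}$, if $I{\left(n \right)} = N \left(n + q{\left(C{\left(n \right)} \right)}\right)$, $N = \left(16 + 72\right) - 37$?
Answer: $- \frac{58186628}{12644073} \approx -4.6019$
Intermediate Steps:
$N = 51$ ($N = 88 - 37 = 51$)
$q{\left(Q \right)} = - 2 Q$ ($q{\left(Q \right)} = Q - 3 Q = - 2 Q$)
$I{\left(n \right)} = - 51 n$ ($I{\left(n \right)} = 51 \left(n - 2 n\right) = 51 \left(- n\right) = - 51 n$)
$\frac{13385}{-22005} + \frac{34421}{I{\left(169 \right)}} = \frac{13385}{-22005} + \frac{34421}{\left(-51\right) 169} = 13385 \left(- \frac{1}{22005}\right) + \frac{34421}{-8619} = - \frac{2677}{4401} + 34421 \left(- \frac{1}{8619}\right) = - \frac{2677}{4401} - \frac{34421}{8619} = - \frac{58186628}{12644073}$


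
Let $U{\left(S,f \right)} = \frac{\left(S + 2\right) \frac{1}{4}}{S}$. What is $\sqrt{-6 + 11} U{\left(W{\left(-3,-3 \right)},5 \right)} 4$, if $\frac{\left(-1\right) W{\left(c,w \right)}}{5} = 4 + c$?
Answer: $\frac{3 \sqrt{5}}{5} \approx 1.3416$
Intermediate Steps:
$W{\left(c,w \right)} = -20 - 5 c$ ($W{\left(c,w \right)} = - 5 \left(4 + c\right) = -20 - 5 c$)
$U{\left(S,f \right)} = \frac{\frac{1}{2} + \frac{S}{4}}{S}$ ($U{\left(S,f \right)} = \frac{\left(2 + S\right) \frac{1}{4}}{S} = \frac{\frac{1}{2} + \frac{S}{4}}{S}$)
$\sqrt{-6 + 11} U{\left(W{\left(-3,-3 \right)},5 \right)} 4 = \sqrt{-6 + 11} \frac{2 - 5}{4 \left(-20 - -15\right)} 4 = \sqrt{5} \frac{2 + \left(-20 + 15\right)}{4 \left(-20 + 15\right)} 4 = \sqrt{5} \frac{2 - 5}{4 \left(-5\right)} 4 = \sqrt{5} \cdot \frac{1}{4} \left(- \frac{1}{5}\right) \left(-3\right) 4 = \sqrt{5} \cdot \frac{3}{20} \cdot 4 = \frac{3 \sqrt{5}}{20} \cdot 4 = \frac{3 \sqrt{5}}{5}$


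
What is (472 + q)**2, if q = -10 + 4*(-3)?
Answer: 202500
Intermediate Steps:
q = -22 (q = -10 - 12 = -22)
(472 + q)**2 = (472 - 22)**2 = 450**2 = 202500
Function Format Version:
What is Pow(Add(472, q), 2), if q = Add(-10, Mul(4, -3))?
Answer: 202500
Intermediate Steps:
q = -22 (q = Add(-10, -12) = -22)
Pow(Add(472, q), 2) = Pow(Add(472, -22), 2) = Pow(450, 2) = 202500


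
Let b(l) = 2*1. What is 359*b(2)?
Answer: 718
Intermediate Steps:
b(l) = 2
359*b(2) = 359*2 = 718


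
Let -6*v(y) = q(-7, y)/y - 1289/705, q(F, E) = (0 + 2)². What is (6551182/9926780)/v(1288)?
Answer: 446155147746/205659553667 ≈ 2.1694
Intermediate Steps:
q(F, E) = 4 (q(F, E) = 2² = 4)
v(y) = 1289/4230 - 2/(3*y) (v(y) = -(4/y - 1289/705)/6 = -(-1289/705 + 4/y)/6 = 1289/4230 - 2/(3*y))
(6551182/9926780)/v(1288) = (6551182/9926780)/(((1/4230)*(-2820 + 1289*1288)/1288)) = (6551182*(1/9926780))/(((1/4230)*(1/1288)*(-2820 + 1660232))) = 3275591/(4963390*(((1/4230)*(1/1288)*1657412))) = 3275591/(4963390*(414353/1362060)) = (3275591/4963390)*(1362060/414353) = 446155147746/205659553667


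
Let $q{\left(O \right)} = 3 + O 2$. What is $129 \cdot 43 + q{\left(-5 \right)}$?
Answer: $5540$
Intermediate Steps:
$q{\left(O \right)} = 3 + 2 O$
$129 \cdot 43 + q{\left(-5 \right)} = 129 \cdot 43 + \left(3 + 2 \left(-5\right)\right) = 5547 + \left(3 - 10\right) = 5547 - 7 = 5540$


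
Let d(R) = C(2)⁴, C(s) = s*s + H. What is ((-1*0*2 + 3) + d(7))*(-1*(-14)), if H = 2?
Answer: 18186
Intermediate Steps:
C(s) = 2 + s² (C(s) = s*s + 2 = s² + 2 = 2 + s²)
d(R) = 1296 (d(R) = (2 + 2²)⁴ = (2 + 4)⁴ = 6⁴ = 1296)
((-1*0*2 + 3) + d(7))*(-1*(-14)) = ((-1*0*2 + 3) + 1296)*(-1*(-14)) = ((0*2 + 3) + 1296)*14 = ((0 + 3) + 1296)*14 = (3 + 1296)*14 = 1299*14 = 18186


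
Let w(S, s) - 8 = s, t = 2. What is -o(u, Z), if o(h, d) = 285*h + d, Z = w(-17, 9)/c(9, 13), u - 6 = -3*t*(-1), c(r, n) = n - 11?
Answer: -6857/2 ≈ -3428.5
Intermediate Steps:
w(S, s) = 8 + s
c(r, n) = -11 + n
u = 12 (u = 6 - 3*2*(-1) = 6 - 6*(-1) = 6 + 6 = 12)
Z = 17/2 (Z = (8 + 9)/(-11 + 13) = 17/2 ≈ 8.5000)
o(h, d) = d + 285*h
-o(u, Z) = -(17/2 + 285*12) = -(17/2 + 3420) = -1*6857/2 = -6857/2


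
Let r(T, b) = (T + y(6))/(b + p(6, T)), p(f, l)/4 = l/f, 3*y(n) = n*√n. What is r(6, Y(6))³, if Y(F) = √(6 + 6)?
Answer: (3 + √6)³/(2 + √3)³ ≈ 3.1133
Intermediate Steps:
y(n) = n^(3/2)/3 (y(n) = (n*√n)/3 = n^(3/2)/3)
Y(F) = 2*√3 (Y(F) = √12 = 2*√3)
p(f, l) = 4*l/f (p(f, l) = 4*(l/f) = 4*l/f)
r(T, b) = (T + 2*√6)/(b + 2*T/3) (r(T, b) = (T + 6^(3/2)/3)/(b + 4*T/6) = (T + (6*√6)/3)/(b + 4*T*(⅙)) = (T + 2*√6)/(b + 2*T/3))
r(6, Y(6))³ = (3*(6 + 2*√6)/(2*6 + 3*(2*√3)))³ = (3*(6 + 2*√6)/(12 + 6*√3))³ = 27*(6 + 2*√6)³/(12 + 6*√3)³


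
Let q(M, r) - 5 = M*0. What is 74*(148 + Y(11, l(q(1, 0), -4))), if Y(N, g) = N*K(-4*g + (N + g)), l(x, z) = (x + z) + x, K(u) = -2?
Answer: 9324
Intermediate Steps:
q(M, r) = 5 (q(M, r) = 5 + M*0 = 5 + 0 = 5)
l(x, z) = z + 2*x
Y(N, g) = -2*N (Y(N, g) = N*(-2) = -2*N)
74*(148 + Y(11, l(q(1, 0), -4))) = 74*(148 - 2*11) = 74*(148 - 22) = 74*126 = 9324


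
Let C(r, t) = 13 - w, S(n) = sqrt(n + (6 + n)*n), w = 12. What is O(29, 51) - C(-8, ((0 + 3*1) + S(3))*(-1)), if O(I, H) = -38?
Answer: -39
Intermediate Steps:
S(n) = sqrt(n + n*(6 + n))
C(r, t) = 1 (C(r, t) = 13 - 1*12 = 13 - 12 = 1)
O(29, 51) - C(-8, ((0 + 3*1) + S(3))*(-1)) = -38 - 1*1 = -38 - 1 = -39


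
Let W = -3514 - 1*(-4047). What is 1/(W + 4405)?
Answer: 1/4938 ≈ 0.00020251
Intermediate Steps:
W = 533 (W = -3514 + 4047 = 533)
1/(W + 4405) = 1/(533 + 4405) = 1/4938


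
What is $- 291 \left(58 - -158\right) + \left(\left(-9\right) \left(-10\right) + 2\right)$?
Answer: $-62764$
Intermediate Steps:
$- 291 \left(58 - -158\right) + \left(\left(-9\right) \left(-10\right) + 2\right) = - 291 \left(58 + 158\right) + \left(90 + 2\right) = \left(-291\right) 216 + 92 = -62856 + 92 = -62764$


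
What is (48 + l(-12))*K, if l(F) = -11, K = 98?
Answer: 3626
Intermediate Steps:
(48 + l(-12))*K = (48 - 11)*98 = 37*98 = 3626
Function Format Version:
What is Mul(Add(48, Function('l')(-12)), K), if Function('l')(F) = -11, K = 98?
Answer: 3626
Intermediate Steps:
Mul(Add(48, Function('l')(-12)), K) = Mul(Add(48, -11), 98) = Mul(37, 98) = 3626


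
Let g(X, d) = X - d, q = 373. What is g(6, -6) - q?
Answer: -361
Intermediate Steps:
g(6, -6) - q = (6 - 1*(-6)) - 1*373 = (6 + 6) - 373 = 12 - 373 = -361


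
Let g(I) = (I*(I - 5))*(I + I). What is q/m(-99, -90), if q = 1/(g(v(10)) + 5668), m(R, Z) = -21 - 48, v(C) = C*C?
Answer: -1/131491092 ≈ -7.6051e-9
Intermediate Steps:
v(C) = C²
m(R, Z) = -69
g(I) = 2*I²*(-5 + I) (g(I) = (I*(-5 + I))*(2*I) = 2*I²*(-5 + I))
q = 1/1905668 (q = 1/(2*(10²)²*(-5 + 10²) + 5668) = 1/(2*100²*(-5 + 100) + 5668) = 1/(2*10000*95 + 5668) = 1/(1900000 + 5668) = 1/1905668 ≈ 5.2475e-7)
q/m(-99, -90) = (1/1905668)/(-69) = (1/1905668)*(-1/69) = -1/131491092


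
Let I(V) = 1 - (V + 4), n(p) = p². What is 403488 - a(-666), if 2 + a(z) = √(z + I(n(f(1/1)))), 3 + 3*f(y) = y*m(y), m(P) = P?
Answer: 403490 - 5*I*√241/3 ≈ 4.0349e+5 - 25.874*I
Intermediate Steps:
f(y) = -1 + y²/3 (f(y) = -1 + (y*y)/3 = -1 + y²/3)
I(V) = -3 - V (I(V) = 1 - (4 + V) = 1 + (-4 - V) = -3 - V)
a(z) = -2 + √(-31/9 + z) (a(z) = -2 + √(z + (-3 - (-1 + (1/1)²/3)²)) = -2 + √(z + (-3 - (-1 + (1*1)²/3)²)) = -2 + √(z + (-3 - (-1 + (⅓)*1²)²)) = -2 + √(z + (-3 - (-1 + (⅓)*1)²)) = -2 + √(z + (-3 - (-1 + ⅓)²)) = -2 + √(z + (-3 - (-⅔)²)) = -2 + √(z + (-3 - 1*4/9)) = -2 + √(z + (-3 - 4/9)) = -2 + √(z - 31/9) = -2 + √(-31/9 + z))
403488 - a(-666) = 403488 - (-2 + √(-31 + 9*(-666))/3) = 403488 - (-2 + √(-31 - 5994)/3) = 403488 - (-2 + √(-6025)/3) = 403488 - (-2 + (5*I*√241)/3) = 403488 - (-2 + 5*I*√241/3) = 403488 + (2 - 5*I*√241/3) = 403490 - 5*I*√241/3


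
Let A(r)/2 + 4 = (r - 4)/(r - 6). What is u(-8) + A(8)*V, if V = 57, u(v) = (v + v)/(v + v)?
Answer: -227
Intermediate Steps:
A(r) = -8 + 2*(-4 + r)/(-6 + r) (A(r) = -8 + 2*((r - 4)/(r - 6)) = -8 + 2*((-4 + r)/(-6 + r)) = -8 + 2*(-4 + r)/(-6 + r))
u(v) = 1 (u(v) = (2*v)/((2*v)) = (2*v)*(1/(2*v)) = 1)
u(-8) + A(8)*V = 1 + (2*(20 - 3*8)/(-6 + 8))*57 = 1 + (2*(20 - 24)/2)*57 = 1 + (2*(1/2)*(-4))*57 = 1 - 4*57 = 1 - 228 = -227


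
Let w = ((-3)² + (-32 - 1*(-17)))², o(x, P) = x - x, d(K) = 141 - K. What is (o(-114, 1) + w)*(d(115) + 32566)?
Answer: 1173312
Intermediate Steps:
o(x, P) = 0
w = 36 (w = (9 + (-32 + 17))² = (9 - 15)² = (-6)² = 36)
(o(-114, 1) + w)*(d(115) + 32566) = (0 + 36)*((141 - 1*115) + 32566) = 36*((141 - 115) + 32566) = 36*(26 + 32566) = 36*32592 = 1173312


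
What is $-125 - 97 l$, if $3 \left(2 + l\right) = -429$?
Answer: $13940$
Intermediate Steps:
$l = -145$ ($l = -2 + \frac{1}{3} \left(-429\right) = -2 - 143 = -145$)
$-125 - 97 l = -125 - -14065 = -125 + 14065 = 13940$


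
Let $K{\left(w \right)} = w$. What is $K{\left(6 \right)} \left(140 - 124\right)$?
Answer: $96$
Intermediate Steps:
$K{\left(6 \right)} \left(140 - 124\right) = 6 \left(140 - 124\right) = 6 \cdot 16 = 96$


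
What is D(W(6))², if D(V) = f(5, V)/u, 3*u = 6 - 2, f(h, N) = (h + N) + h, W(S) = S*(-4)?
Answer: 441/4 ≈ 110.25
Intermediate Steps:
W(S) = -4*S
f(h, N) = N + 2*h (f(h, N) = (N + h) + h = N + 2*h)
u = 4/3 (u = (6 - 2)/3 = (⅓)*4 = 4/3 ≈ 1.3333)
D(V) = 15/2 + 3*V/4 (D(V) = (V + 2*5)/(4/3) = (V + 10)*(¾) = (10 + V)*(¾) = 15/2 + 3*V/4)
D(W(6))² = (15/2 + 3*(-4*6)/4)² = (15/2 + (¾)*(-24))² = (15/2 - 18)² = (-21/2)² = 441/4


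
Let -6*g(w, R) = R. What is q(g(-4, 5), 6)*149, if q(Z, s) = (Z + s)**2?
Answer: 143189/36 ≈ 3977.5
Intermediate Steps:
g(w, R) = -R/6
q(g(-4, 5), 6)*149 = (-1/6*5 + 6)**2*149 = (-5/6 + 6)**2*149 = (31/6)**2*149 = (961/36)*149 = 143189/36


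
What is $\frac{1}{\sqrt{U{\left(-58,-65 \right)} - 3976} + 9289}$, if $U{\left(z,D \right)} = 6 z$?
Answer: $\frac{9289}{86289845} - \frac{2 i \sqrt{1081}}{86289845} \approx 0.00010765 - 7.6205 \cdot 10^{-7} i$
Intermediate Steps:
$\frac{1}{\sqrt{U{\left(-58,-65 \right)} - 3976} + 9289} = \frac{1}{\sqrt{6 \left(-58\right) - 3976} + 9289} = \frac{1}{\sqrt{-348 - 3976} + 9289} = \frac{1}{\sqrt{-4324} + 9289} = \frac{1}{2 i \sqrt{1081} + 9289} = \frac{1}{9289 + 2 i \sqrt{1081}}$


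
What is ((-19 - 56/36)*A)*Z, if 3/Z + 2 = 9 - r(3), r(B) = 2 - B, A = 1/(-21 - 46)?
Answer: 185/1608 ≈ 0.11505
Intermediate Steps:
A = -1/67 (A = 1/(-67) = -1/67 ≈ -0.014925)
Z = 3/8 (Z = 3/(-2 + (9 - (2 - 1*3))) = 3/(-2 + (9 - (2 - 3))) = 3/(-2 + (9 - 1*(-1))) = 3/(-2 + (9 + 1)) = 3/(-2 + 10) = 3/8 ≈ 0.37500)
((-19 - 56/36)*A)*Z = ((-19 - 56/36)*(-1/67))*(3/8) = ((-19 - 56*1/36)*(-1/67))*(3/8) = ((-19 - 14/9)*(-1/67))*(3/8) = -185/9*(-1/67)*(3/8) = (185/603)*(3/8) = 185/1608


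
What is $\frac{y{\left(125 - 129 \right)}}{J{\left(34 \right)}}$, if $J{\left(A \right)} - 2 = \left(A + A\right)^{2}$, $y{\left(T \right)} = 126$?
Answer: $\frac{7}{257} \approx 0.027237$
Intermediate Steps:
$J{\left(A \right)} = 2 + 4 A^{2}$ ($J{\left(A \right)} = 2 + \left(A + A\right)^{2} = 2 + \left(2 A\right)^{2} = 2 + 4 A^{2}$)
$\frac{y{\left(125 - 129 \right)}}{J{\left(34 \right)}} = \frac{126}{2 + 4 \cdot 34^{2}} = \frac{126}{2 + 4 \cdot 1156} = \frac{126}{2 + 4624} = \frac{126}{4626} = 126 \cdot \frac{1}{4626} = \frac{7}{257}$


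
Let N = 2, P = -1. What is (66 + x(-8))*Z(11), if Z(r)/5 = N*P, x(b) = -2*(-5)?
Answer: -760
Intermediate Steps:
x(b) = 10
Z(r) = -10 (Z(r) = 5*(2*(-1)) = 5*(-2) = -10)
(66 + x(-8))*Z(11) = (66 + 10)*(-10) = 76*(-10) = -760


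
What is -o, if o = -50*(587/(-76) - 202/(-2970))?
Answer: -4320095/11286 ≈ -382.78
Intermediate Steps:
o = 4320095/11286 (o = -50*(587*(-1/76) - 202*(-1/2970)) = -50*(-587/76 + 101/1485) = -50*(-864019/112860) = 4320095/11286 ≈ 382.78)
-o = -1*4320095/11286 = -4320095/11286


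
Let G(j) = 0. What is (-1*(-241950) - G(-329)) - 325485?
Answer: -83535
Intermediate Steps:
(-1*(-241950) - G(-329)) - 325485 = (-1*(-241950) - 1*0) - 325485 = (241950 + 0) - 325485 = 241950 - 325485 = -83535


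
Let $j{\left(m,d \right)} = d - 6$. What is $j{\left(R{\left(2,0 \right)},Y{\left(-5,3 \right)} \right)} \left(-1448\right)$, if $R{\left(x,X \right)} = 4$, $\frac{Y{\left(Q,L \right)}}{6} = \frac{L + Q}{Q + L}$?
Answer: $0$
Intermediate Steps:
$Y{\left(Q,L \right)} = 6$ ($Y{\left(Q,L \right)} = 6 \frac{L + Q}{Q + L} = 6 \frac{L + Q}{L + Q} = 6 \cdot 1 = 6$)
$j{\left(m,d \right)} = -6 + d$ ($j{\left(m,d \right)} = d - 6 = -6 + d$)
$j{\left(R{\left(2,0 \right)},Y{\left(-5,3 \right)} \right)} \left(-1448\right) = \left(-6 + 6\right) \left(-1448\right) = 0 \left(-1448\right) = 0$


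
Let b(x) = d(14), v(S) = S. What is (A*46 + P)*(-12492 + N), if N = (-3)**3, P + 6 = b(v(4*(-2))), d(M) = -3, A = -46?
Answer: 26602875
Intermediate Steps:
b(x) = -3
P = -9 (P = -6 - 3 = -9)
N = -27
(A*46 + P)*(-12492 + N) = (-46*46 - 9)*(-12492 - 27) = (-2116 - 9)*(-12519) = -2125*(-12519) = 26602875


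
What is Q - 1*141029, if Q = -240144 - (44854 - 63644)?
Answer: -362383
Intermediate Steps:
Q = -221354 (Q = -240144 - 1*(-18790) = -240144 + 18790 = -221354)
Q - 1*141029 = -221354 - 1*141029 = -221354 - 141029 = -362383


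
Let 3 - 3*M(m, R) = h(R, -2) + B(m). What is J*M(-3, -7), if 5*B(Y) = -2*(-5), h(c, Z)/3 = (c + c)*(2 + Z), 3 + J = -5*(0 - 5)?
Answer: 22/3 ≈ 7.3333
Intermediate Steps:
J = 22 (J = -3 - 5*(0 - 5) = -3 - 5*(-5) = -3 + 25 = 22)
h(c, Z) = 6*c*(2 + Z) (h(c, Z) = 3*((c + c)*(2 + Z)) = 3*((2*c)*(2 + Z)) = 3*(2*c*(2 + Z)) = 6*c*(2 + Z))
B(Y) = 2 (B(Y) = (-2*(-5))/5 = (1/5)*10 = 2)
M(m, R) = 1/3 (M(m, R) = 1 - (6*R*(2 - 2) + 2)/3 = 1 - (6*R*0 + 2)/3 = 1 - (0 + 2)/3 = 1 - 1/3*2 = 1 - 2/3 = 1/3)
J*M(-3, -7) = 22*(1/3) = 22/3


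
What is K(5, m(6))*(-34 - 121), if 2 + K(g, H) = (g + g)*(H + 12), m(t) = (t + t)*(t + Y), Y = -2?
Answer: -92690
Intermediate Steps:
m(t) = 2*t*(-2 + t) (m(t) = (t + t)*(t - 2) = (2*t)*(-2 + t) = 2*t*(-2 + t))
K(g, H) = -2 + 2*g*(12 + H) (K(g, H) = -2 + (g + g)*(H + 12) = -2 + (2*g)*(12 + H) = -2 + 2*g*(12 + H))
K(5, m(6))*(-34 - 121) = (-2 + 24*5 + 2*(2*6*(-2 + 6))*5)*(-34 - 121) = (-2 + 120 + 2*(2*6*4)*5)*(-155) = (-2 + 120 + 2*48*5)*(-155) = (-2 + 120 + 480)*(-155) = 598*(-155) = -92690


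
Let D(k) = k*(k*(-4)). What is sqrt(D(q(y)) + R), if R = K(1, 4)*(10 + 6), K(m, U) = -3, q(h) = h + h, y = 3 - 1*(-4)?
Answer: 8*I*sqrt(13) ≈ 28.844*I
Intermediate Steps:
y = 7 (y = 3 + 4 = 7)
q(h) = 2*h
D(k) = -4*k**2 (D(k) = k*(-4*k) = -4*k**2)
R = -48 (R = -3*(10 + 6) = -3*16 = -48)
sqrt(D(q(y)) + R) = sqrt(-4*(2*7)**2 - 48) = sqrt(-4*14**2 - 48) = sqrt(-4*196 - 48) = sqrt(-784 - 48) = sqrt(-832) = 8*I*sqrt(13)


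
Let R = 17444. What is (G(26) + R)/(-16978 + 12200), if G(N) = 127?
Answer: -17571/4778 ≈ -3.6775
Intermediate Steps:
(G(26) + R)/(-16978 + 12200) = (127 + 17444)/(-16978 + 12200) = 17571/(-4778) = 17571*(-1/4778) = -17571/4778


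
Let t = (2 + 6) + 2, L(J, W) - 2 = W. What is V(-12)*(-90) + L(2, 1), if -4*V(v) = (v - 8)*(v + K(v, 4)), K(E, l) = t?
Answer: 903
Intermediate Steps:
L(J, W) = 2 + W
t = 10 (t = 8 + 2 = 10)
K(E, l) = 10
V(v) = -(-8 + v)*(10 + v)/4 (V(v) = -(v - 8)*(v + 10)/4 = -(-8 + v)*(10 + v)/4)
V(-12)*(-90) + L(2, 1) = (20 - 1/2*(-12) - 1/4*(-12)**2)*(-90) + (2 + 1) = (20 + 6 - 1/4*144)*(-90) + 3 = (20 + 6 - 36)*(-90) + 3 = -10*(-90) + 3 = 900 + 3 = 903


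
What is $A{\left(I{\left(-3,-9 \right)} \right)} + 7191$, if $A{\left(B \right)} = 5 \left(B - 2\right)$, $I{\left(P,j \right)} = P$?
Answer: $7166$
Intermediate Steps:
$A{\left(B \right)} = -10 + 5 B$ ($A{\left(B \right)} = 5 \left(B - 2\right) = 5 \left(-2 + B\right) = -10 + 5 B$)
$A{\left(I{\left(-3,-9 \right)} \right)} + 7191 = \left(-10 + 5 \left(-3\right)\right) + 7191 = \left(-10 - 15\right) + 7191 = -25 + 7191 = 7166$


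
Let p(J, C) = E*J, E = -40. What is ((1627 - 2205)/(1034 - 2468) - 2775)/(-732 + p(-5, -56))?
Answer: 142099/27246 ≈ 5.2154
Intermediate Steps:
p(J, C) = -40*J
((1627 - 2205)/(1034 - 2468) - 2775)/(-732 + p(-5, -56)) = ((1627 - 2205)/(1034 - 2468) - 2775)/(-732 - 40*(-5)) = (-578/(-1434) - 2775)/(-732 + 200) = (-578*(-1/1434) - 2775)/(-532) = (289/717 - 2775)*(-1/532) = -1989386/717*(-1/532) = 142099/27246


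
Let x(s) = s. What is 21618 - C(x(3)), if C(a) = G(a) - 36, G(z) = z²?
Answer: 21645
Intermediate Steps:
C(a) = -36 + a² (C(a) = a² - 36 = -36 + a²)
21618 - C(x(3)) = 21618 - (-36 + 3²) = 21618 - (-36 + 9) = 21618 - 1*(-27) = 21618 + 27 = 21645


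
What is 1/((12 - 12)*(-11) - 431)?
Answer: -1/431 ≈ -0.0023202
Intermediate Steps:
1/((12 - 12)*(-11) - 431) = 1/(0*(-11) - 431) = 1/(0 - 431) = 1/(-431) = -1/431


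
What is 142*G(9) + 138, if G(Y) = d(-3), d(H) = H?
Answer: -288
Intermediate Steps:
G(Y) = -3
142*G(9) + 138 = 142*(-3) + 138 = -426 + 138 = -288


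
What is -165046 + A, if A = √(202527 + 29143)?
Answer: -165046 + √231670 ≈ -1.6456e+5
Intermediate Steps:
A = √231670 ≈ 481.32
-165046 + A = -165046 + √231670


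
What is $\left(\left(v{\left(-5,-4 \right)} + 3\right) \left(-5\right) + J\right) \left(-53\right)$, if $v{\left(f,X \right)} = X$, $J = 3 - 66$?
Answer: $3074$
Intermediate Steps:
$J = -63$
$\left(\left(v{\left(-5,-4 \right)} + 3\right) \left(-5\right) + J\right) \left(-53\right) = \left(\left(-4 + 3\right) \left(-5\right) - 63\right) \left(-53\right) = \left(\left(-1\right) \left(-5\right) - 63\right) \left(-53\right) = \left(5 - 63\right) \left(-53\right) = \left(-58\right) \left(-53\right) = 3074$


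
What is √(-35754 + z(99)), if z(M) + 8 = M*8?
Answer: I*√34970 ≈ 187.0*I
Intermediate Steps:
z(M) = -8 + 8*M (z(M) = -8 + M*8 = -8 + 8*M)
√(-35754 + z(99)) = √(-35754 + (-8 + 8*99)) = √(-35754 + (-8 + 792)) = √(-35754 + 784) = √(-34970) = I*√34970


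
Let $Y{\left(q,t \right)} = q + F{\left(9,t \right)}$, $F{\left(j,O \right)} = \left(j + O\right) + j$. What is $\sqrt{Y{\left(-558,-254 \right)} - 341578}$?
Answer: $2 i \sqrt{85593} \approx 585.13 i$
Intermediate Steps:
$F{\left(j,O \right)} = O + 2 j$ ($F{\left(j,O \right)} = \left(O + j\right) + j = O + 2 j$)
$Y{\left(q,t \right)} = 18 + q + t$ ($Y{\left(q,t \right)} = q + \left(t + 2 \cdot 9\right) = q + \left(t + 18\right) = q + \left(18 + t\right) = 18 + q + t$)
$\sqrt{Y{\left(-558,-254 \right)} - 341578} = \sqrt{\left(18 - 558 - 254\right) - 341578} = \sqrt{-794 - 341578} = \sqrt{-342372} = 2 i \sqrt{85593}$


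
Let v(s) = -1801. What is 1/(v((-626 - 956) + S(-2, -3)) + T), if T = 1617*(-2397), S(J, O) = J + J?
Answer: -1/3877750 ≈ -2.5788e-7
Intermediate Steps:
S(J, O) = 2*J
T = -3875949
1/(v((-626 - 956) + S(-2, -3)) + T) = 1/(-1801 - 3875949) = 1/(-3877750) = -1/3877750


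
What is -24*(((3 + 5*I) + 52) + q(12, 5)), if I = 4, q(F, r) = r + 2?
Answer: -1968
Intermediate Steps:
q(F, r) = 2 + r
-24*(((3 + 5*I) + 52) + q(12, 5)) = -24*(((3 + 5*4) + 52) + (2 + 5)) = -24*(((3 + 20) + 52) + 7) = -24*((23 + 52) + 7) = -24*(75 + 7) = -24*82 = -1968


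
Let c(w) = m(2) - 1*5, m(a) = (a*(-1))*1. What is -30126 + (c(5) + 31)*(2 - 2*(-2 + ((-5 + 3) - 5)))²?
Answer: -20526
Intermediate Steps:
m(a) = -a (m(a) = -a*1 = -a)
c(w) = -7 (c(w) = -1*2 - 1*5 = -2 - 5 = -7)
-30126 + (c(5) + 31)*(2 - 2*(-2 + ((-5 + 3) - 5)))² = -30126 + (-7 + 31)*(2 - 2*(-2 + ((-5 + 3) - 5)))² = -30126 + 24*(2 - 2*(-2 + (-2 - 5)))² = -30126 + 24*(2 - 2*(-2 - 7))² = -30126 + 24*(2 - 2*(-9))² = -30126 + 24*(2 + 18)² = -30126 + 24*20² = -30126 + 24*400 = -30126 + 9600 = -20526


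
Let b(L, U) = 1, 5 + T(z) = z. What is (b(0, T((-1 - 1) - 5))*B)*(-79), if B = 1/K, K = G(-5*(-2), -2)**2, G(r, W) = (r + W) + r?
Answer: -79/324 ≈ -0.24383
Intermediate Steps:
G(r, W) = W + 2*r (G(r, W) = (W + r) + r = W + 2*r)
T(z) = -5 + z
K = 324 (K = (-2 + 2*(-5*(-2)))**2 = (-2 + 2*10)**2 = (-2 + 20)**2 = 18**2 = 324)
B = 1/324 ≈ 0.0030864
(b(0, T((-1 - 1) - 5))*B)*(-79) = (1*(1/324))*(-79) = (1/324)*(-79) = -79/324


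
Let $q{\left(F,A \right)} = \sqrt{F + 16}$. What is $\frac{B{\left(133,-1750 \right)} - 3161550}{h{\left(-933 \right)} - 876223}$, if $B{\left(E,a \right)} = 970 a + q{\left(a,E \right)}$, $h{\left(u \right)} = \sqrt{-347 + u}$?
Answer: $\frac{4859050 - 17 i \sqrt{6}}{876223 - 16 i \sqrt{5}} \approx 5.5454 + 0.0001789 i$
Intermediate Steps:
$q{\left(F,A \right)} = \sqrt{16 + F}$
$B{\left(E,a \right)} = \sqrt{16 + a} + 970 a$ ($B{\left(E,a \right)} = 970 a + \sqrt{16 + a} = \sqrt{16 + a} + 970 a$)
$\frac{B{\left(133,-1750 \right)} - 3161550}{h{\left(-933 \right)} - 876223} = \frac{\left(\sqrt{16 - 1750} + 970 \left(-1750\right)\right) - 3161550}{\sqrt{-347 - 933} - 876223} = \frac{\left(\sqrt{-1734} - 1697500\right) - 3161550}{\sqrt{-1280} - 876223} = \frac{\left(17 i \sqrt{6} - 1697500\right) - 3161550}{16 i \sqrt{5} - 876223} = \frac{\left(-1697500 + 17 i \sqrt{6}\right) - 3161550}{-876223 + 16 i \sqrt{5}} = \frac{-4859050 + 17 i \sqrt{6}}{-876223 + 16 i \sqrt{5}}$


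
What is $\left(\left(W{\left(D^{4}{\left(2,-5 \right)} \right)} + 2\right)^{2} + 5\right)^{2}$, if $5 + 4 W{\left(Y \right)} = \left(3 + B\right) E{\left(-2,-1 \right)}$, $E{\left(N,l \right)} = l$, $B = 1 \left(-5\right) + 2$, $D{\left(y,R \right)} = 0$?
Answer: $\frac{7921}{256} \approx 30.941$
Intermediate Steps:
$B = -3$ ($B = -5 + 2 = -3$)
$W{\left(Y \right)} = - \frac{5}{4}$ ($W{\left(Y \right)} = - \frac{5}{4} + \frac{\left(3 - 3\right) \left(-1\right)}{4} = - \frac{5}{4} + \frac{0 \left(-1\right)}{4} = - \frac{5}{4} + \frac{1}{4} \cdot 0 = - \frac{5}{4} + 0 = - \frac{5}{4}$)
$\left(\left(W{\left(D^{4}{\left(2,-5 \right)} \right)} + 2\right)^{2} + 5\right)^{2} = \left(\left(- \frac{5}{4} + 2\right)^{2} + 5\right)^{2} = \left(\left(\frac{3}{4}\right)^{2} + 5\right)^{2} = \left(\frac{9}{16} + 5\right)^{2} = \left(\frac{89}{16}\right)^{2} = \frac{7921}{256}$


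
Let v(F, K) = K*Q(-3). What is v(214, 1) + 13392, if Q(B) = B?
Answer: 13389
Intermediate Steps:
v(F, K) = -3*K (v(F, K) = K*(-3) = -3*K)
v(214, 1) + 13392 = -3*1 + 13392 = -3 + 13392 = 13389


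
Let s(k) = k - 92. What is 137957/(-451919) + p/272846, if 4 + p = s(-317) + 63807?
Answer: -4496031268/61652145737 ≈ -0.072926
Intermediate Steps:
s(k) = -92 + k
p = 63394 (p = -4 + ((-92 - 317) + 63807) = -4 + (-409 + 63807) = -4 + 63398 = 63394)
137957/(-451919) + p/272846 = 137957/(-451919) + 63394/272846 = 137957*(-1/451919) + 63394*(1/272846) = -137957/451919 + 31697/136423 = -4496031268/61652145737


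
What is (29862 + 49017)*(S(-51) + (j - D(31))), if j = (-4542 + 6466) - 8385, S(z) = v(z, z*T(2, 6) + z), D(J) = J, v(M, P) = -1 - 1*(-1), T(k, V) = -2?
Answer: -512082468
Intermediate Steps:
v(M, P) = 0 (v(M, P) = -1 + 1 = 0)
S(z) = 0
j = -6461 (j = 1924 - 8385 = -6461)
(29862 + 49017)*(S(-51) + (j - D(31))) = (29862 + 49017)*(0 + (-6461 - 1*31)) = 78879*(0 + (-6461 - 31)) = 78879*(0 - 6492) = 78879*(-6492) = -512082468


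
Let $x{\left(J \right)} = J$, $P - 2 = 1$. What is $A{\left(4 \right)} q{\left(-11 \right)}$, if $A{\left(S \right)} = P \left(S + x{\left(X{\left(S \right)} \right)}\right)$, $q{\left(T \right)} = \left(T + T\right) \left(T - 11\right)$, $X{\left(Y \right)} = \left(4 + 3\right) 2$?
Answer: $26136$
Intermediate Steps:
$P = 3$ ($P = 2 + 1 = 3$)
$X{\left(Y \right)} = 14$ ($X{\left(Y \right)} = 7 \cdot 2 = 14$)
$q{\left(T \right)} = 2 T \left(-11 + T\right)$
$A{\left(S \right)} = 42 + 3 S$ ($A{\left(S \right)} = 3 \left(S + 14\right) = 3 \left(14 + S\right) = 42 + 3 S$)
$A{\left(4 \right)} q{\left(-11 \right)} = \left(42 + 3 \cdot 4\right) 2 \left(-11\right) \left(-11 - 11\right) = \left(42 + 12\right) 2 \left(-11\right) \left(-22\right) = 54 \cdot 484 = 26136$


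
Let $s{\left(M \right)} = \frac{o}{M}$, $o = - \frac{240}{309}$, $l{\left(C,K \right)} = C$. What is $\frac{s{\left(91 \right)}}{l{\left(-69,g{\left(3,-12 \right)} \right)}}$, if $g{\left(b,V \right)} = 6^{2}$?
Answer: $\frac{80}{646737} \approx 0.0001237$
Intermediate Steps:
$g{\left(b,V \right)} = 36$
$o = - \frac{80}{103}$ ($o = \left(-240\right) \frac{1}{309} = - \frac{80}{103} \approx -0.7767$)
$s{\left(M \right)} = - \frac{80}{103 M}$
$\frac{s{\left(91 \right)}}{l{\left(-69,g{\left(3,-12 \right)} \right)}} = \frac{\left(- \frac{80}{103}\right) \frac{1}{91}}{-69} = \left(- \frac{80}{103}\right) \frac{1}{91} \left(- \frac{1}{69}\right) = \left(- \frac{80}{9373}\right) \left(- \frac{1}{69}\right) = \frac{80}{646737}$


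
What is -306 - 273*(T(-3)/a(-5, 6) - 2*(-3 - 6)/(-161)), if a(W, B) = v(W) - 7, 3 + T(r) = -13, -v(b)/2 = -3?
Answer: -106800/23 ≈ -4643.5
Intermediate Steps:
v(b) = 6 (v(b) = -2*(-3) = 6)
T(r) = -16 (T(r) = -3 - 13 = -16)
a(W, B) = -1 (a(W, B) = 6 - 7 = -1)
-306 - 273*(T(-3)/a(-5, 6) - 2*(-3 - 6)/(-161)) = -306 - 273*(-16/(-1) - 2*(-3 - 6)/(-161)) = -306 - 273*(-16*(-1) - 2*(-9)*(-1/161)) = -306 - 273*(16 + 18*(-1/161)) = -306 - 273*(16 - 18/161) = -306 - 273*2558/161 = -306 - 99762/23 = -106800/23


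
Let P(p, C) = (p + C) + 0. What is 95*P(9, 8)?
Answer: 1615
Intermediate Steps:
P(p, C) = C + p (P(p, C) = (C + p) + 0 = C + p)
95*P(9, 8) = 95*(8 + 9) = 95*17 = 1615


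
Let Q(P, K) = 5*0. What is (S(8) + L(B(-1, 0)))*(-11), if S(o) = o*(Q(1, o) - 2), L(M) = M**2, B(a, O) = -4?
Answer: 0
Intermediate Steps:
Q(P, K) = 0
S(o) = -2*o (S(o) = o*(0 - 2) = o*(-2) = -2*o)
(S(8) + L(B(-1, 0)))*(-11) = (-2*8 + (-4)**2)*(-11) = (-16 + 16)*(-11) = 0*(-11) = 0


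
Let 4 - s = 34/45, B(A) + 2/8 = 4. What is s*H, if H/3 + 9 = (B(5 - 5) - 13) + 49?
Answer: 2993/10 ≈ 299.30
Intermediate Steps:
B(A) = 15/4 (B(A) = -1/4 + 4 = 15/4)
s = 146/45 (s = 4 - 34/45 = 146/45 ≈ 3.2444)
H = 369/4 (H = -27 + 3*((15/4 - 13) + 49) = -27 + 3*(-37/4 + 49) = -27 + 3*(159/4) = -27 + 477/4 = 369/4 ≈ 92.250)
s*H = (146/45)*(369/4) = 2993/10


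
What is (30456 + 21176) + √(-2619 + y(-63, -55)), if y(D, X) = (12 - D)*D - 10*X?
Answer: 51632 + I*√6794 ≈ 51632.0 + 82.426*I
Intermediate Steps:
y(D, X) = -10*X + D*(12 - D) (y(D, X) = D*(12 - D) - 10*X = -10*X + D*(12 - D))
(30456 + 21176) + √(-2619 + y(-63, -55)) = (30456 + 21176) + √(-2619 + (-1*(-63)² - 10*(-55) + 12*(-63))) = 51632 + √(-2619 + (-1*3969 + 550 - 756)) = 51632 + √(-2619 + (-3969 + 550 - 756)) = 51632 + √(-2619 - 4175) = 51632 + √(-6794) = 51632 + I*√6794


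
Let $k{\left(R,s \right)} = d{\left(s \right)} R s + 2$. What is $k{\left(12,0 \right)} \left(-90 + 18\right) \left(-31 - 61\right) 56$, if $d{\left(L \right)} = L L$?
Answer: $741888$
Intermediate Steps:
$d{\left(L \right)} = L^{2}$
$k{\left(R,s \right)} = 2 + R s^{3}$ ($k{\left(R,s \right)} = s^{2} R s + 2 = R s^{2} s + 2 = R s^{3} + 2 = 2 + R s^{3}$)
$k{\left(12,0 \right)} \left(-90 + 18\right) \left(-31 - 61\right) 56 = \left(2 + 12 \cdot 0^{3}\right) \left(-90 + 18\right) \left(-31 - 61\right) 56 = \left(2 + 12 \cdot 0\right) \left(\left(-72\right) \left(-92\right)\right) 56 = \left(2 + 0\right) 6624 \cdot 56 = 2 \cdot 6624 \cdot 56 = 13248 \cdot 56 = 741888$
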